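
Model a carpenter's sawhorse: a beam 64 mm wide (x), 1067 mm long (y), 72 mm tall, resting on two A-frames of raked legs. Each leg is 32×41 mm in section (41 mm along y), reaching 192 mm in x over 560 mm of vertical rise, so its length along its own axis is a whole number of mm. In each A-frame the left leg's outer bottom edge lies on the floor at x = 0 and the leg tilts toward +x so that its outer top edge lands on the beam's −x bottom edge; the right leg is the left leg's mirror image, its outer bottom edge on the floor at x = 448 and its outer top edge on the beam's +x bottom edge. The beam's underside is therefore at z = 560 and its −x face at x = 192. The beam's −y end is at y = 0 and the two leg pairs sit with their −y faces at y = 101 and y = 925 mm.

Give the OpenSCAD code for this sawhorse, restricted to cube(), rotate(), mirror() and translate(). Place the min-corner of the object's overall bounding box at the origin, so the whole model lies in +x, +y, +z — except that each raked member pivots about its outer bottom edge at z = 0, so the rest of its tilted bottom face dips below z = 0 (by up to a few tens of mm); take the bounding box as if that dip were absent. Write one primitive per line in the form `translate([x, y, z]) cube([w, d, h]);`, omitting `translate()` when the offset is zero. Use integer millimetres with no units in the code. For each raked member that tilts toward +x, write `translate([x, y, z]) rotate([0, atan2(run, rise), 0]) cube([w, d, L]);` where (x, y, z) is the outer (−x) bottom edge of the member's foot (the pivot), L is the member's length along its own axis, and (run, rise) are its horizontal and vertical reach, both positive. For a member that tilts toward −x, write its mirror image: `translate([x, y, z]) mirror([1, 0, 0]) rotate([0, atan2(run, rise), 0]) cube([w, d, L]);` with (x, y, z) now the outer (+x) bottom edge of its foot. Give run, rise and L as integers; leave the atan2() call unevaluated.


translate([192, 0, 560]) cube([64, 1067, 72]);
translate([0, 101, 0]) rotate([0, atan2(192, 560), 0]) cube([32, 41, 592]);
translate([448, 101, 0]) mirror([1, 0, 0]) rotate([0, atan2(192, 560), 0]) cube([32, 41, 592]);
translate([0, 925, 0]) rotate([0, atan2(192, 560), 0]) cube([32, 41, 592]);
translate([448, 925, 0]) mirror([1, 0, 0]) rotate([0, atan2(192, 560), 0]) cube([32, 41, 592]);


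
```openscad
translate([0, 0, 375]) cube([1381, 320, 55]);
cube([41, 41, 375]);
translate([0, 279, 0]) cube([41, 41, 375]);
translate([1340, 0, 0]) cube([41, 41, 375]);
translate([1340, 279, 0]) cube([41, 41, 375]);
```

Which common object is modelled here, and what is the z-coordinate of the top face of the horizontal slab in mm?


A bench. The seat-top height is 430 mm.

A long slab on four corner posts — a bench. The slab sits at z = 375 with thickness 55, so the top is 375 + 55 = 430 mm.


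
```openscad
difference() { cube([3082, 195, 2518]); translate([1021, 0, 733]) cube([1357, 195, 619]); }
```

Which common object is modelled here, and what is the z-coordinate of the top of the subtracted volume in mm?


A wall with a window opening. The window head height is 1352 mm.

A wall with a rectangular opening subtracted — a window. Sill at z = 733, opening 619 mm tall, so the head is at 733 + 619 = 1352 mm.


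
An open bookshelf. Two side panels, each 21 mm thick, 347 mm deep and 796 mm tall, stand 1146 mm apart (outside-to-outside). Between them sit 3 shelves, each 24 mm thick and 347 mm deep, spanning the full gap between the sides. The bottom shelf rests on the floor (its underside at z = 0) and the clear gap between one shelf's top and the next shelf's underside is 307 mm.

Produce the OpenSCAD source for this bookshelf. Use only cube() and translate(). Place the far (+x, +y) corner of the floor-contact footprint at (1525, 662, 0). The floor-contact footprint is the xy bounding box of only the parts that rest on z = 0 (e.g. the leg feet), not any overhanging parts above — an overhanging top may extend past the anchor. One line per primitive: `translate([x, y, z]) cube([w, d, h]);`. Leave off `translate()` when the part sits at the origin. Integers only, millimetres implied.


translate([379, 315, 0]) cube([21, 347, 796]);
translate([1504, 315, 0]) cube([21, 347, 796]);
translate([400, 315, 0]) cube([1104, 347, 24]);
translate([400, 315, 331]) cube([1104, 347, 24]);
translate([400, 315, 662]) cube([1104, 347, 24]);


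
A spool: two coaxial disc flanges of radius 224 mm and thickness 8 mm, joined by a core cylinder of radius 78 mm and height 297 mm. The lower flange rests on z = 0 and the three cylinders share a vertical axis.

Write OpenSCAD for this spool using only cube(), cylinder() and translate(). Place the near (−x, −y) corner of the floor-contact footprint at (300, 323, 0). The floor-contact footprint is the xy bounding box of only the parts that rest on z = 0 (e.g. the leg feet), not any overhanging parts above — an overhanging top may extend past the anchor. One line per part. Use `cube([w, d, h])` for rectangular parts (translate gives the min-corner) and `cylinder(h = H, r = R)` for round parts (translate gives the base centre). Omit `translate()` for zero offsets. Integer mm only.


translate([524, 547, 0]) cylinder(h = 8, r = 224);
translate([524, 547, 8]) cylinder(h = 297, r = 78);
translate([524, 547, 305]) cylinder(h = 8, r = 224);


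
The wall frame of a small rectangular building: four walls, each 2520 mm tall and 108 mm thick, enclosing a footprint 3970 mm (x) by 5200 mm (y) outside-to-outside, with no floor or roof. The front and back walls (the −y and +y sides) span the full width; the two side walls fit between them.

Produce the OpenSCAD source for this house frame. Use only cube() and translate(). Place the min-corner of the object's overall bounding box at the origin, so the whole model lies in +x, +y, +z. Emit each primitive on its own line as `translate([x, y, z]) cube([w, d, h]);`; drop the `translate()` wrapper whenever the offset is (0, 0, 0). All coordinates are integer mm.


cube([3970, 108, 2520]);
translate([0, 5092, 0]) cube([3970, 108, 2520]);
translate([0, 108, 0]) cube([108, 4984, 2520]);
translate([3862, 108, 0]) cube([108, 4984, 2520]);


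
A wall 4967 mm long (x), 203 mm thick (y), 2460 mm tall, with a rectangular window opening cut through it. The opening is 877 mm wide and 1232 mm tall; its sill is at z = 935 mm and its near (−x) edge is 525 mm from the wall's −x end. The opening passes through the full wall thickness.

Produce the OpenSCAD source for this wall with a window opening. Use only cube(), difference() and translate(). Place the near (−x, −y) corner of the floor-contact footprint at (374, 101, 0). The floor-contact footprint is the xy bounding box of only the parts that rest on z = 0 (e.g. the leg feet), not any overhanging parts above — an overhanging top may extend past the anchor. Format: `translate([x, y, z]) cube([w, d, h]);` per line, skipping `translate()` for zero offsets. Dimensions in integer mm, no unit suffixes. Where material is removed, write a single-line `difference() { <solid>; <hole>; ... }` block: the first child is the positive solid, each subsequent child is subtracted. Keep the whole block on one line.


difference() { translate([374, 101, 0]) cube([4967, 203, 2460]); translate([899, 101, 935]) cube([877, 203, 1232]); }


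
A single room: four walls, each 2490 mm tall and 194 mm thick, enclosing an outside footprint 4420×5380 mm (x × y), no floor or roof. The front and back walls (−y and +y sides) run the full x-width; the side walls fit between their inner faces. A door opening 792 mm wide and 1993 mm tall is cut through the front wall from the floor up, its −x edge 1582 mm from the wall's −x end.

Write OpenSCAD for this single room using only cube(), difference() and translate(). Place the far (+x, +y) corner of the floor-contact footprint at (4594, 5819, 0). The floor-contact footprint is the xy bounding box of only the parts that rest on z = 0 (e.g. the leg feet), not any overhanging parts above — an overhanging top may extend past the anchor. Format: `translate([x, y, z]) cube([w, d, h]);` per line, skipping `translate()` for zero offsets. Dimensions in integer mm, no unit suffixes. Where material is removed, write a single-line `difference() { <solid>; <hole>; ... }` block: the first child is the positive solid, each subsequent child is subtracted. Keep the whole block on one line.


difference() { translate([174, 439, 0]) cube([4420, 194, 2490]); translate([1756, 439, 0]) cube([792, 194, 1993]); }
translate([174, 5625, 0]) cube([4420, 194, 2490]);
translate([174, 633, 0]) cube([194, 4992, 2490]);
translate([4400, 633, 0]) cube([194, 4992, 2490]);


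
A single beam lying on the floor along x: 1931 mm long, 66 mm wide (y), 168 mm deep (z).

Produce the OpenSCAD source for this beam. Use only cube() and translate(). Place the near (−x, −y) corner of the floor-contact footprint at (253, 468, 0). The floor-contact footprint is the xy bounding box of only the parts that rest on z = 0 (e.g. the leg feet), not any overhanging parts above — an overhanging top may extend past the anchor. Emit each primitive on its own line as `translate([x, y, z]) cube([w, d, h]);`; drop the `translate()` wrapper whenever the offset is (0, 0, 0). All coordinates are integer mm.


translate([253, 468, 0]) cube([1931, 66, 168]);


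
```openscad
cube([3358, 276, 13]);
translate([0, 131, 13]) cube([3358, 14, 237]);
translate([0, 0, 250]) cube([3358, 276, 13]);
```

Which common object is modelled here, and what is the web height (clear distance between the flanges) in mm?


An I-beam. The web height is 237 mm.

Two wide flanges with a thin centred web — an I-beam. Overall 263 mm minus two 13 mm flanges gives a web of 263 − 2·13 = 237 mm.


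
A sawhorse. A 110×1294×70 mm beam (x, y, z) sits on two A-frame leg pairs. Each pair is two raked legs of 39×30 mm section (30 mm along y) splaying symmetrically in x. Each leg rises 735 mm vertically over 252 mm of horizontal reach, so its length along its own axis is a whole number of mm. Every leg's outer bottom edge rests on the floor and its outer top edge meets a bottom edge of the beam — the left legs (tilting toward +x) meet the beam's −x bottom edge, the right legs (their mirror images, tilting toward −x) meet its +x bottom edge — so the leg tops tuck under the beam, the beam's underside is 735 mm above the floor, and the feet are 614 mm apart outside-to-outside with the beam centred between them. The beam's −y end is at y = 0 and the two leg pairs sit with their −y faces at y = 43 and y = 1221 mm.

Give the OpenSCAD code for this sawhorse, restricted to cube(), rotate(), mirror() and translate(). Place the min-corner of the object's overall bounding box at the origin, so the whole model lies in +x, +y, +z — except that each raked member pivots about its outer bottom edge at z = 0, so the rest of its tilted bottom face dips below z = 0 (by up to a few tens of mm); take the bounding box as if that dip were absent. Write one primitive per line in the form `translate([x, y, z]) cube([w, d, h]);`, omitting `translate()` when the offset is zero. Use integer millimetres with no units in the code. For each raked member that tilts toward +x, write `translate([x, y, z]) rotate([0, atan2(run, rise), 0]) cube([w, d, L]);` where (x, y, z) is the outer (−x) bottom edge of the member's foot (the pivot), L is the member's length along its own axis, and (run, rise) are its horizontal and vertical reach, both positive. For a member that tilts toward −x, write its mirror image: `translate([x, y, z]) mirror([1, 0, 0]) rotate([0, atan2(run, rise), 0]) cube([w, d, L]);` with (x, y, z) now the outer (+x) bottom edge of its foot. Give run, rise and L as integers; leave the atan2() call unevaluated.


// leg length = √(252² + 735²) = 777
// right-leg outer foot x = 2·252 + 110 = 614
// beam min-corner = (252, 0, 735)
translate([252, 0, 735]) cube([110, 1294, 70]);
translate([0, 43, 0]) rotate([0, atan2(252, 735), 0]) cube([39, 30, 777]);
translate([614, 43, 0]) mirror([1, 0, 0]) rotate([0, atan2(252, 735), 0]) cube([39, 30, 777]);
translate([0, 1221, 0]) rotate([0, atan2(252, 735), 0]) cube([39, 30, 777]);
translate([614, 1221, 0]) mirror([1, 0, 0]) rotate([0, atan2(252, 735), 0]) cube([39, 30, 777]);


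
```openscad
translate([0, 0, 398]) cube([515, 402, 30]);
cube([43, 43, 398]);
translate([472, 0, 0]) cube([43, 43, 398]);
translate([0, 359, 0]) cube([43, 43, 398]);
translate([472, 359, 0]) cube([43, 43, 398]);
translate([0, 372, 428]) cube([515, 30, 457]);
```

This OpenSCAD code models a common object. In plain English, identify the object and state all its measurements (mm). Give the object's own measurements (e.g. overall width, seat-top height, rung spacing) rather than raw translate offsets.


A chair. The seat is a 515×402×30 mm slab with its top at z = 428 mm, on four 43×43 mm corner legs (flush with the seat edges, standing on z = 0). A flat backrest 30 mm thick, 457 mm tall, spans the full seat width and rises from the seat top along its +y edge, rear face flush with the rear of the seat.


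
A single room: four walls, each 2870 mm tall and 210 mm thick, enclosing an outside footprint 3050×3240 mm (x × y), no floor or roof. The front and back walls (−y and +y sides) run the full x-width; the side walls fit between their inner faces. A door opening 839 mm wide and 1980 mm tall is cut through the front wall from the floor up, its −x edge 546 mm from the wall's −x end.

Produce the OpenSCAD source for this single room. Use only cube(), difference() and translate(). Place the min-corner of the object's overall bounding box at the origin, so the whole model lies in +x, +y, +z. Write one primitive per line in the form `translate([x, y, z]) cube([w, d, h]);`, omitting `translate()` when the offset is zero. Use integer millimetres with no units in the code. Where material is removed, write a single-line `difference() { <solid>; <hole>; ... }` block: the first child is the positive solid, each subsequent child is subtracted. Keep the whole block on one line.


difference() { cube([3050, 210, 2870]); translate([546, 0, 0]) cube([839, 210, 1980]); }
translate([0, 3030, 0]) cube([3050, 210, 2870]);
translate([0, 210, 0]) cube([210, 2820, 2870]);
translate([2840, 210, 0]) cube([210, 2820, 2870]);


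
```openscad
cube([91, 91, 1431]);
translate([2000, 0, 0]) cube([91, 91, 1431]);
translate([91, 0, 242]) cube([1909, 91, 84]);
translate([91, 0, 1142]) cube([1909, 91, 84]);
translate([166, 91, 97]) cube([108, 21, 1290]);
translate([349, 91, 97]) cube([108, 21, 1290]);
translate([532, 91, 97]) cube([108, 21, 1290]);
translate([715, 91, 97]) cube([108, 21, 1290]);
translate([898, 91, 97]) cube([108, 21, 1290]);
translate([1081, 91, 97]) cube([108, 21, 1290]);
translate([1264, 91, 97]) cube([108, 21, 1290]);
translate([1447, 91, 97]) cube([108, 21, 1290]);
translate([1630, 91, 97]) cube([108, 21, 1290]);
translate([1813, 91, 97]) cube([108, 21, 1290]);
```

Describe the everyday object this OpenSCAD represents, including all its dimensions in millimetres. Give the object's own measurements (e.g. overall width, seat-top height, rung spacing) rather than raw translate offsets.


A fence section. Two 91×91 mm posts, 1431 mm tall, stand on the floor with a clear span of 1909 mm between their inner faces. Two horizontal rails of 91×84 mm section span the gap between the posts with their undersides at z = 242 mm and z = 1142 mm, flush with the posts' −y face. 10 pickets, each 108 mm wide, 21 mm thick and 1290 mm tall, are fixed to the +y face of the rails with their bottoms at z = 97 mm, spaced across the span with a 75 mm gap after the −x post and between neighbouring pickets, with 79 mm left before the +x post.


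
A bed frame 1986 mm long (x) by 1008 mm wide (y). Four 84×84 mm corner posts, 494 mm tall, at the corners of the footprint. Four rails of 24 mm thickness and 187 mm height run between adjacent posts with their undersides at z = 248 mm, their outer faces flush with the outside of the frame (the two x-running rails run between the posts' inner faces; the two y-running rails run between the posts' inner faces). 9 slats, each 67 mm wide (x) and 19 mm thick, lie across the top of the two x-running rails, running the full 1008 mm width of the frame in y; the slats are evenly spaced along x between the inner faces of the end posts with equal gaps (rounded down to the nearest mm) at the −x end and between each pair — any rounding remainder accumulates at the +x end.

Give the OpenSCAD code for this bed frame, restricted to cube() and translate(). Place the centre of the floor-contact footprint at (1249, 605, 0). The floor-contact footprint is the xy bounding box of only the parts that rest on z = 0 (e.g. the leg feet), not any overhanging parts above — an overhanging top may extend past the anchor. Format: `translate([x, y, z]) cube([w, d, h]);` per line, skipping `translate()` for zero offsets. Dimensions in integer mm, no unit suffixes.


translate([256, 101, 0]) cube([84, 84, 494]);
translate([256, 1025, 0]) cube([84, 84, 494]);
translate([2158, 101, 0]) cube([84, 84, 494]);
translate([2158, 1025, 0]) cube([84, 84, 494]);
translate([340, 101, 248]) cube([1818, 24, 187]);
translate([340, 1085, 248]) cube([1818, 24, 187]);
translate([256, 185, 248]) cube([24, 840, 187]);
translate([2218, 185, 248]) cube([24, 840, 187]);
translate([461, 101, 435]) cube([67, 1008, 19]);
translate([649, 101, 435]) cube([67, 1008, 19]);
translate([837, 101, 435]) cube([67, 1008, 19]);
translate([1025, 101, 435]) cube([67, 1008, 19]);
translate([1213, 101, 435]) cube([67, 1008, 19]);
translate([1401, 101, 435]) cube([67, 1008, 19]);
translate([1589, 101, 435]) cube([67, 1008, 19]);
translate([1777, 101, 435]) cube([67, 1008, 19]);
translate([1965, 101, 435]) cube([67, 1008, 19]);


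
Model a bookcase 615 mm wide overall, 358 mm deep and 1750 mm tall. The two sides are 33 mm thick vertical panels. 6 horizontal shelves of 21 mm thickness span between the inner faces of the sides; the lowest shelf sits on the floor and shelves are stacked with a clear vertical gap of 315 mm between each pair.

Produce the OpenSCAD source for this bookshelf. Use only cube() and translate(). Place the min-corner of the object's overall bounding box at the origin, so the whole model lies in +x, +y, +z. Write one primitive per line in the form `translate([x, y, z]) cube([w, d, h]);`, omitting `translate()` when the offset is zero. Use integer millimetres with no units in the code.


cube([33, 358, 1750]);
translate([582, 0, 0]) cube([33, 358, 1750]);
translate([33, 0, 0]) cube([549, 358, 21]);
translate([33, 0, 336]) cube([549, 358, 21]);
translate([33, 0, 672]) cube([549, 358, 21]);
translate([33, 0, 1008]) cube([549, 358, 21]);
translate([33, 0, 1344]) cube([549, 358, 21]);
translate([33, 0, 1680]) cube([549, 358, 21]);


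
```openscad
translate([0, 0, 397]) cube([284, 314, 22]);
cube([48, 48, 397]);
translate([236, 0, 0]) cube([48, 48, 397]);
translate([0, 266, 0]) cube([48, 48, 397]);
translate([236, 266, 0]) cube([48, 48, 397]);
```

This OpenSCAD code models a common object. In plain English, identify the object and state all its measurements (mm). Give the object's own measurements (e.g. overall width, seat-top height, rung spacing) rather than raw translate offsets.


A simple wooden stool: a rectangular seat 284 mm (x) by 314 mm (y), 22 mm thick, top face at z = 419 mm, on four square legs, each 48×48 mm in cross-section. The legs rest on z = 0, each flush with a corner of the seat.


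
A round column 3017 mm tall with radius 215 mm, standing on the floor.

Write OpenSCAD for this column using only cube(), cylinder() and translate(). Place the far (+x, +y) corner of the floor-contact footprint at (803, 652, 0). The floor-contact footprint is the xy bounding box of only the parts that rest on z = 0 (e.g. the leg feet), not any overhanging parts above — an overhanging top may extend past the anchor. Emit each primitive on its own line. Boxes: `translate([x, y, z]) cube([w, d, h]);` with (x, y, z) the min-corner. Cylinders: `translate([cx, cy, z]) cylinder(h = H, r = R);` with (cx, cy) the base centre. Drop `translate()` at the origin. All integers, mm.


translate([588, 437, 0]) cylinder(h = 3017, r = 215);


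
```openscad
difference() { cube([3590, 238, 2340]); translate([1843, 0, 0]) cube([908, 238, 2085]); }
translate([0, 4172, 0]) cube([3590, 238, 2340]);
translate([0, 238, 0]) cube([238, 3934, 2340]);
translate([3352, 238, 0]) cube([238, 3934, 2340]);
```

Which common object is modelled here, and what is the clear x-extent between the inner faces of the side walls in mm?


A single room. The interior width is 3114 mm.

Four walls enclosing a rectangle with a door in the front wall — a room. Outside width 3590 minus two 238 mm walls gives 3114 mm.


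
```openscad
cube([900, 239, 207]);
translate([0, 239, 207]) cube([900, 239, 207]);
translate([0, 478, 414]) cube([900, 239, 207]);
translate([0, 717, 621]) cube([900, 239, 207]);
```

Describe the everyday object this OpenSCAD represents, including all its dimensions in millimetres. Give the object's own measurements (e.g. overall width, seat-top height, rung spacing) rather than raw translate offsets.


A straight staircase of 4 solid steps. Each step is 900 mm wide (x), 239 mm deep (y, the going) and 207 mm tall (the rise). The first step rests on the floor; each subsequent step sits one going further in +y and one rise higher in +z, directly behind and above the previous step with no overlap.


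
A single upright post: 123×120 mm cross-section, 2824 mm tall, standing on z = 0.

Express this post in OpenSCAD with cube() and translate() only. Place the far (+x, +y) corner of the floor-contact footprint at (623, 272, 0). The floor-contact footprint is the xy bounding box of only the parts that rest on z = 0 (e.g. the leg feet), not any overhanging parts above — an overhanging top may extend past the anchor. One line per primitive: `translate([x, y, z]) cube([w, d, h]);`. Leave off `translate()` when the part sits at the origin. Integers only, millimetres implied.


translate([500, 152, 0]) cube([123, 120, 2824]);


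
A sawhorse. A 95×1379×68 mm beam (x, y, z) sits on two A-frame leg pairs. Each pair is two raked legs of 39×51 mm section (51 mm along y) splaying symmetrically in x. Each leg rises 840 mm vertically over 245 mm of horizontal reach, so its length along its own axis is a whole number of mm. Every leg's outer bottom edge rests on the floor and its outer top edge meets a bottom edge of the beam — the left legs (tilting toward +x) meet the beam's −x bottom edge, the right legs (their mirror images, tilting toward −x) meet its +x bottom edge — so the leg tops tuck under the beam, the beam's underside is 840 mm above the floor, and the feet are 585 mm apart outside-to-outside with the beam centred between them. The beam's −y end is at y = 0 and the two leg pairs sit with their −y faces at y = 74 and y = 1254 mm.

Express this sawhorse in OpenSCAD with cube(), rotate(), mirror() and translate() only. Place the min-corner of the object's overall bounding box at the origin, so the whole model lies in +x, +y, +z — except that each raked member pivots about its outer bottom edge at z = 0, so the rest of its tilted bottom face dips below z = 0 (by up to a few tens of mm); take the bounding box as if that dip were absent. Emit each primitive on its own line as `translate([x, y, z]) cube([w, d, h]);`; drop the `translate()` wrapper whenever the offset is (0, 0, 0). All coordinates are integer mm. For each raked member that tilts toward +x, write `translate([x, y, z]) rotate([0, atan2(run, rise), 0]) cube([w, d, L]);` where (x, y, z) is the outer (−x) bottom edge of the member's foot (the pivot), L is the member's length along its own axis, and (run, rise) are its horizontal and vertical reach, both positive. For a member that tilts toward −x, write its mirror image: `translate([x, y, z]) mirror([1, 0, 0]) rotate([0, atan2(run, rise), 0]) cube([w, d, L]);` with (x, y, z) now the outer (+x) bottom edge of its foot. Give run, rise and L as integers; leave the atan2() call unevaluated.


// leg length = √(245² + 840²) = 875
// right-leg outer foot x = 2·245 + 95 = 585
// beam min-corner = (245, 0, 840)
translate([245, 0, 840]) cube([95, 1379, 68]);
translate([0, 74, 0]) rotate([0, atan2(245, 840), 0]) cube([39, 51, 875]);
translate([585, 74, 0]) mirror([1, 0, 0]) rotate([0, atan2(245, 840), 0]) cube([39, 51, 875]);
translate([0, 1254, 0]) rotate([0, atan2(245, 840), 0]) cube([39, 51, 875]);
translate([585, 1254, 0]) mirror([1, 0, 0]) rotate([0, atan2(245, 840), 0]) cube([39, 51, 875]);


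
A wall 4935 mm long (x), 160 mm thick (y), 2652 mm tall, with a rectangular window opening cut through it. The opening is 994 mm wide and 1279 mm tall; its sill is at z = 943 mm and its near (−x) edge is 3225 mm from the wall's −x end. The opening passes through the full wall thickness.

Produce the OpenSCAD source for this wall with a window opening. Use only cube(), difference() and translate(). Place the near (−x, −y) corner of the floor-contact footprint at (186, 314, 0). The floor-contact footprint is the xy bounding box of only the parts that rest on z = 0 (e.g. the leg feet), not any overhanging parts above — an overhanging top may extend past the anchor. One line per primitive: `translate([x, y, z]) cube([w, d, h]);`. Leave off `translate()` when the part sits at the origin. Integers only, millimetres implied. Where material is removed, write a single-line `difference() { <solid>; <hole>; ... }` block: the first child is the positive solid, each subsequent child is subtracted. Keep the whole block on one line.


difference() { translate([186, 314, 0]) cube([4935, 160, 2652]); translate([3411, 314, 943]) cube([994, 160, 1279]); }


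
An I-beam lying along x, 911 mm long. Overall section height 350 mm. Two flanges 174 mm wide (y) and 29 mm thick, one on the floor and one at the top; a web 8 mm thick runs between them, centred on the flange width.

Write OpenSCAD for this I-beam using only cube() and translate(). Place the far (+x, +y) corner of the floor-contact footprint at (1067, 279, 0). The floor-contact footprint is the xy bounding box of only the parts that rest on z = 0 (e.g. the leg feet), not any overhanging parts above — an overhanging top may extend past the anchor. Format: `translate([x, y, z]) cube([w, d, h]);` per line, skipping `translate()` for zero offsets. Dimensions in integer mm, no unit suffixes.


translate([156, 105, 0]) cube([911, 174, 29]);
translate([156, 188, 29]) cube([911, 8, 292]);
translate([156, 105, 321]) cube([911, 174, 29]);


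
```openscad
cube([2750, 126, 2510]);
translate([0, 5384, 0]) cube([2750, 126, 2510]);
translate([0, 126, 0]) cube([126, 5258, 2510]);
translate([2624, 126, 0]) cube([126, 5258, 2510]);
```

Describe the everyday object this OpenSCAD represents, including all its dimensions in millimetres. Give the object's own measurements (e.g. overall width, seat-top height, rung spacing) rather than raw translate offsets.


The wall frame of a small rectangular building: four walls, each 2510 mm tall and 126 mm thick, enclosing a footprint 2750 mm (x) by 5510 mm (y) outside-to-outside, with no floor or roof. The front and back walls (the −y and +y sides) span the full width; the two side walls fit between them.


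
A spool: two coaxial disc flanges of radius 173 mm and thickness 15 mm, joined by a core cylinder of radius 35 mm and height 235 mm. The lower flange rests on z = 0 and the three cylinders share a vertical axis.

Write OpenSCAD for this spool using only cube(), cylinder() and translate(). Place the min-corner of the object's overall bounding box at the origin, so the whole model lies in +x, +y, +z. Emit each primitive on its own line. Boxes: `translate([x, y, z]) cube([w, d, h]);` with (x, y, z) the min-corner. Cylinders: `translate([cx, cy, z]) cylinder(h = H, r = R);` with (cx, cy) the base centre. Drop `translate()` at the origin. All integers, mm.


translate([173, 173, 0]) cylinder(h = 15, r = 173);
translate([173, 173, 15]) cylinder(h = 235, r = 35);
translate([173, 173, 250]) cylinder(h = 15, r = 173);


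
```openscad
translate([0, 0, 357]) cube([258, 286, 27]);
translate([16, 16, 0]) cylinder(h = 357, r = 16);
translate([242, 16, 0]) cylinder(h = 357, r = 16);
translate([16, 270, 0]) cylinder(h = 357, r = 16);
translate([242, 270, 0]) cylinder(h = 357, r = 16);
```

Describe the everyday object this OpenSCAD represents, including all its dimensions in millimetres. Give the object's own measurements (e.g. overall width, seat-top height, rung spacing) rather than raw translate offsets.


A simple wooden stool: a rectangular seat 258 mm (x) by 286 mm (y), 27 mm thick, top face at z = 384 mm, on four round legs, each 32 mm in diameter. The legs rest on z = 0, each leg's axis is inset half a diameter from the nearest pair of seat edges (so the leg's bounding box is flush with the corner).


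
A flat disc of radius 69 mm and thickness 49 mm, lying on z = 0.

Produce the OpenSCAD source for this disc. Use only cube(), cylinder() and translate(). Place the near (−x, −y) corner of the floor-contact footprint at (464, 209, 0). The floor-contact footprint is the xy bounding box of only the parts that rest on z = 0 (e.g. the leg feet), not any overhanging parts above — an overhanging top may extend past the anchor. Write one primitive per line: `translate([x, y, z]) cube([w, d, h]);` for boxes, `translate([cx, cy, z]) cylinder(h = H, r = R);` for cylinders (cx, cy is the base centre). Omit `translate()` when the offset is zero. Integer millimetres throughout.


translate([533, 278, 0]) cylinder(h = 49, r = 69);


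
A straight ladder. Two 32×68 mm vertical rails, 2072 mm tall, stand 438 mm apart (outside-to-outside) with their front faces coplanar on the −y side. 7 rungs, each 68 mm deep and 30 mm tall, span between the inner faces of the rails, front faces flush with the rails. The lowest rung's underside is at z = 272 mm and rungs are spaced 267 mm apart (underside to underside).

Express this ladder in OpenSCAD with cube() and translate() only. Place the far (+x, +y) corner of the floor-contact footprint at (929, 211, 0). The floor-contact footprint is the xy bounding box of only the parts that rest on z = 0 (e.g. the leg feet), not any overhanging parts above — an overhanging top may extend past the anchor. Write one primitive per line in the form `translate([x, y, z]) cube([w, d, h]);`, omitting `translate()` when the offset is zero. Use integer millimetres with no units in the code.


translate([491, 143, 0]) cube([32, 68, 2072]);
translate([897, 143, 0]) cube([32, 68, 2072]);
translate([523, 143, 272]) cube([374, 68, 30]);
translate([523, 143, 539]) cube([374, 68, 30]);
translate([523, 143, 806]) cube([374, 68, 30]);
translate([523, 143, 1073]) cube([374, 68, 30]);
translate([523, 143, 1340]) cube([374, 68, 30]);
translate([523, 143, 1607]) cube([374, 68, 30]);
translate([523, 143, 1874]) cube([374, 68, 30]);


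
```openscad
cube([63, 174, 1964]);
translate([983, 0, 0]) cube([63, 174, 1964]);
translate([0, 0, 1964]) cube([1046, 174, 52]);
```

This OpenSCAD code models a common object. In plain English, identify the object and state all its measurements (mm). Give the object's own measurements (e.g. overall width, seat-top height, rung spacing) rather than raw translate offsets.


A door frame. The clear opening is 920 mm wide and 1964 mm high. Two 63 mm wide jambs, 174 mm deep, stand either side of the opening from the floor to the top of the opening. A 52 mm thick head sits across the top of both jambs, spanning the full outside width of the frame.


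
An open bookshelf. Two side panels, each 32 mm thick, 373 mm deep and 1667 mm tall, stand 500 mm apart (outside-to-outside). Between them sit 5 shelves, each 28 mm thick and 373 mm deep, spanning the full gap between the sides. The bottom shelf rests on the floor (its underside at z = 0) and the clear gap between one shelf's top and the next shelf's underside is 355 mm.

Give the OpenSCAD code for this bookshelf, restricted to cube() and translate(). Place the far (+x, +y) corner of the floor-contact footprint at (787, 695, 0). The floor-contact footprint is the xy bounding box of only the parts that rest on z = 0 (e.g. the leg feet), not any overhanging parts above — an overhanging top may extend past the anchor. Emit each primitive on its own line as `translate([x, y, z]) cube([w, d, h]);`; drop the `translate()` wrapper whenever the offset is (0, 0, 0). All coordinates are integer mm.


translate([287, 322, 0]) cube([32, 373, 1667]);
translate([755, 322, 0]) cube([32, 373, 1667]);
translate([319, 322, 0]) cube([436, 373, 28]);
translate([319, 322, 383]) cube([436, 373, 28]);
translate([319, 322, 766]) cube([436, 373, 28]);
translate([319, 322, 1149]) cube([436, 373, 28]);
translate([319, 322, 1532]) cube([436, 373, 28]);


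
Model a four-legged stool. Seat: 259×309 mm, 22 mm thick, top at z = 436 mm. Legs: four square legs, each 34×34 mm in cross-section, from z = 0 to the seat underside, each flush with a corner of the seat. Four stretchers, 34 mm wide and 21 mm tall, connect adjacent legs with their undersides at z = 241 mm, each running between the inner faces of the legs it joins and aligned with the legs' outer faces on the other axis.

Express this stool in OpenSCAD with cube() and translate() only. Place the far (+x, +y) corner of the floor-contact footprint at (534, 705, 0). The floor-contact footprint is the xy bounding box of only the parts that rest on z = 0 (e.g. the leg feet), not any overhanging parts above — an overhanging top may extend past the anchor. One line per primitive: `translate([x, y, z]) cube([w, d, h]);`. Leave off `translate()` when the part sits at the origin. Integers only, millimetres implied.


// leg_h = 436 - 22 = 414
// stretcher span = 259 - 2*34 = 191
translate([275, 396, 414]) cube([259, 309, 22]);
translate([275, 396, 0]) cube([34, 34, 414]);
translate([500, 396, 0]) cube([34, 34, 414]);
translate([275, 671, 0]) cube([34, 34, 414]);
translate([500, 671, 0]) cube([34, 34, 414]);
translate([309, 396, 241]) cube([191, 34, 21]);
translate([309, 671, 241]) cube([191, 34, 21]);
translate([275, 430, 241]) cube([34, 241, 21]);
translate([500, 430, 241]) cube([34, 241, 21]);


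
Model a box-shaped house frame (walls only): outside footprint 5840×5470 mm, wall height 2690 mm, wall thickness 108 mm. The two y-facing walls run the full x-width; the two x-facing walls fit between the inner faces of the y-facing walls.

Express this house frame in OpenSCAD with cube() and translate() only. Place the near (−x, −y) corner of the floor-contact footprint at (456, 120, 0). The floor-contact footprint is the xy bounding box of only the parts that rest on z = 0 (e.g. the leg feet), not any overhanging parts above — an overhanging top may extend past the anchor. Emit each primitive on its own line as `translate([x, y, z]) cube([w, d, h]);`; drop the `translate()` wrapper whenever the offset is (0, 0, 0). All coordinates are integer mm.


translate([456, 120, 0]) cube([5840, 108, 2690]);
translate([456, 5482, 0]) cube([5840, 108, 2690]);
translate([456, 228, 0]) cube([108, 5254, 2690]);
translate([6188, 228, 0]) cube([108, 5254, 2690]);


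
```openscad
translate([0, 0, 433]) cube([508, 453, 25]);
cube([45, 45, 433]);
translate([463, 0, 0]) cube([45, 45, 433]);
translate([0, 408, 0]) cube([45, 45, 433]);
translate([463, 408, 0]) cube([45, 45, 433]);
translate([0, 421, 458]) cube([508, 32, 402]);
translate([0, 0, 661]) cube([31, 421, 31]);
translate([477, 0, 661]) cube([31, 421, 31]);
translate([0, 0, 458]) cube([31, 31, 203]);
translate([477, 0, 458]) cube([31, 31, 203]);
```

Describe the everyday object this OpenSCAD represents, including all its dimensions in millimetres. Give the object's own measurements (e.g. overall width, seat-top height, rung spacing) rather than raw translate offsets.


A chair. The seat is a 508×453×25 mm slab with its top at z = 458 mm, on four 45×45 mm corner legs (flush with the seat edges, standing on z = 0). A flat backrest 32 mm thick, 402 mm tall, spans the full seat width and rises from the seat top along its +y edge, rear face flush with the rear of the seat. Two armrests of 31×31 mm section run along each side from the seat's front edge to the front of the backrest, top faces 234 mm above the seat top and outer faces flush with the seat's x-edges; a 31×31 mm post under the front of each armrest stands on the seat at the front corner.


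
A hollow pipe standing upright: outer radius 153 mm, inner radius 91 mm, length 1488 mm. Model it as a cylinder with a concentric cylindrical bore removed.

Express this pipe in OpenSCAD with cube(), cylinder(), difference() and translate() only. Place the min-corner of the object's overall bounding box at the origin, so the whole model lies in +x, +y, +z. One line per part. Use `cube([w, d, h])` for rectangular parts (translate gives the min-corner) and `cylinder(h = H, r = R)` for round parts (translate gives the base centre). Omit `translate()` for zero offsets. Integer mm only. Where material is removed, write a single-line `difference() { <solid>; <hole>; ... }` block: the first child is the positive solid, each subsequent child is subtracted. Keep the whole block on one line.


difference() { translate([153, 153, 0]) cylinder(h = 1488, r = 153); translate([153, 153, 0]) cylinder(h = 1488, r = 91); }


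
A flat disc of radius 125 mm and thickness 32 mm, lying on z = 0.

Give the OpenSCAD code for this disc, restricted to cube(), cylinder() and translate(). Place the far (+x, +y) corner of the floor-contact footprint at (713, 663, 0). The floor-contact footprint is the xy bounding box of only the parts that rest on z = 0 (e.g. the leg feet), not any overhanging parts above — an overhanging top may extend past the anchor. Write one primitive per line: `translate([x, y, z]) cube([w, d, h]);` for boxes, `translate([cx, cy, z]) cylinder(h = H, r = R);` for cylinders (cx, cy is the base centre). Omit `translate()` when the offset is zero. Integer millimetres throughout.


translate([588, 538, 0]) cylinder(h = 32, r = 125);


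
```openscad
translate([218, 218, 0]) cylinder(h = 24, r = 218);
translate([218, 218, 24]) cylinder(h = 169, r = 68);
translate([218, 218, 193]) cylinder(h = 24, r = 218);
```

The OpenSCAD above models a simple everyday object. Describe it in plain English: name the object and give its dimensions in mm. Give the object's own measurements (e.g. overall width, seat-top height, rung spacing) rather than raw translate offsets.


A spool: two coaxial disc flanges of radius 218 mm and thickness 24 mm, joined by a core cylinder of radius 68 mm and height 169 mm. The lower flange rests on z = 0 and the three cylinders share a vertical axis.


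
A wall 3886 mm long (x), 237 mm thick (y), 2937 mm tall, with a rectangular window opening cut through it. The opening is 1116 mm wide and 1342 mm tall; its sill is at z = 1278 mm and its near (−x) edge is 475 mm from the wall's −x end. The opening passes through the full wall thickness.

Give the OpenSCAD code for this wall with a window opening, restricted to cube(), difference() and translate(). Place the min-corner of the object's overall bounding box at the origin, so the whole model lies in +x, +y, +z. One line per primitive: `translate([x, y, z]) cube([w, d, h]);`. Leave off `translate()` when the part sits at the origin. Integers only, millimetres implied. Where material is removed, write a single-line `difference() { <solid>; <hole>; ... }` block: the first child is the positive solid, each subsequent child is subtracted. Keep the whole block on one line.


difference() { cube([3886, 237, 2937]); translate([475, 0, 1278]) cube([1116, 237, 1342]); }


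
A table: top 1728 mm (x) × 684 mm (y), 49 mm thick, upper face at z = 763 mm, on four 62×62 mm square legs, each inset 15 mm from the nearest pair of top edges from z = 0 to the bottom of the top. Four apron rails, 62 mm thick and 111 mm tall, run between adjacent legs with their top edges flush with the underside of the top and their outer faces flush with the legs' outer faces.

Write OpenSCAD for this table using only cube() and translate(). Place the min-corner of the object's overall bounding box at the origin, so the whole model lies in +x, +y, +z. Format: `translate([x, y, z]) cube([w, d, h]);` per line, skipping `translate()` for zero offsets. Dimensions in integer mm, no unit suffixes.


translate([0, 0, 714]) cube([1728, 684, 49]);
translate([15, 15, 0]) cube([62, 62, 714]);
translate([1651, 15, 0]) cube([62, 62, 714]);
translate([15, 607, 0]) cube([62, 62, 714]);
translate([1651, 607, 0]) cube([62, 62, 714]);
translate([77, 15, 603]) cube([1574, 62, 111]);
translate([77, 607, 603]) cube([1574, 62, 111]);
translate([15, 77, 603]) cube([62, 530, 111]);
translate([1651, 77, 603]) cube([62, 530, 111]);
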